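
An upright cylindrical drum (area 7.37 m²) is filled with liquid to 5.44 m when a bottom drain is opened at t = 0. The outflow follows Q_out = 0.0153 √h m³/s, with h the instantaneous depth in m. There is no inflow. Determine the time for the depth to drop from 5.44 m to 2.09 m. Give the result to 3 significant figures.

854 s

Volume balance on the tank: A dh/dt = −0.0153 √h.
Separate and integrate: 2(√h − √h₀) = −(0.0153/A) t.
t = 2A(√h₀ − √h)/0.0153 = 2·7.37·(√5.44 − √2.09)/0.0153
  = 14.740 × (2.3324 − 1.4457) / 0.0153 = 854.24 s.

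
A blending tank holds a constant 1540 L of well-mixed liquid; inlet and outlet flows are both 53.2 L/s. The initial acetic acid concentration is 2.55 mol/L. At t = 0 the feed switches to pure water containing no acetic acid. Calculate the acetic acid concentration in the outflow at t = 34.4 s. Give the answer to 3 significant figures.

0.777 mol/L

Mass balance on the solute (V constant): V dC/dt = Q(C_in − C).
So dC/dt = (C_in − C)/τ with τ = V/Q = 1540/53.2 = 28.947 s.
This is linear first-order; C(t) = C_in + (C₀ − C_in) e^(−t/τ).
C(34.4) = 0 + (2.55 − 0)·e^(−34.4/28.947) = 0 + (2.5500)·0.30472 = 0.77703 mol/L.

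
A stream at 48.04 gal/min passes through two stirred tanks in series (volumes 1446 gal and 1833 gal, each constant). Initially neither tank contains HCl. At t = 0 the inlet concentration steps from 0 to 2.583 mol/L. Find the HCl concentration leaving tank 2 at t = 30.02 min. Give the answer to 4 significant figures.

Each tank obeys Vᵢ dCᵢ/dt = Q(Cᵢ₋₁ − Cᵢ), so τᵢ = Vᵢ/Q.
τ₁ = 1446/48.04 = 30.0999 min; τ₂ = 1833/48.04 = 38.1557 min.
Tank 1: C₁ = C_in(1 − e^(−t/τ₁)). Tank 2 (τ₁ ≠ τ₂): C₂ = C_in[1 − (τ₁ e^(−t/τ₁) − τ₂ e^(−t/τ₂))/(τ₁ − τ₂)].
At t = 30.02: e^(−t/τ₁) = 0.368857, e^(−t/τ₂) = 0.455310.
C₂ = 2.583·[1 − (30.0999·0.368857 − 38.1557·0.455310)/(-8.05579)] = 2.583·0.221665 = 0.572560 mol/L.

0.5726 mol/L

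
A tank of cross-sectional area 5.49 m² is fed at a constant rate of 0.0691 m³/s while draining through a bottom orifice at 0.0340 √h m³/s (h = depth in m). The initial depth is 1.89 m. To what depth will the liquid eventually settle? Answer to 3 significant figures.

4.13 m

A dh/dt = Q_in − 0.0340 √h. Steady state requires inflow = outflow:
Q_in = 0.0340 √h_ss ⇒ √h_ss = 0.0691/0.0340 = 2.0324.
h_ss = 2.0324² = 4.1305 m. (Since h₀ = 1.89 m < h_ss, the level will rise toward this value.)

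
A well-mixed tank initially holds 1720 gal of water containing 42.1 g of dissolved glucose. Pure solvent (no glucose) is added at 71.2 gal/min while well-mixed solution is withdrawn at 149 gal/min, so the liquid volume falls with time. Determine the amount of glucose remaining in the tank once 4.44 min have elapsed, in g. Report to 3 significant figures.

27.4 g

Let m(t) be the amount of glucose. Volume: V(t) = V₀ + (Q_in − Q_out) t = 1720 − 77.800 t; V(4.44) = 1374.6 gal.
Species balance (pure solvent in): dm/dt = −Q_out · m/V(t).
dm/m = −Q_out dt/(V₀ − 77.800 t); integrating gives ln(m/m₀) = −(Q_out/(Q_in−Q_out)) ln(V/V₀).
m = m₀ (V₀/V)^(Q_out/(Q_in−Q_out)) = 42.1 × (1720/1374.6)^(-1.9152) = 27.404 g.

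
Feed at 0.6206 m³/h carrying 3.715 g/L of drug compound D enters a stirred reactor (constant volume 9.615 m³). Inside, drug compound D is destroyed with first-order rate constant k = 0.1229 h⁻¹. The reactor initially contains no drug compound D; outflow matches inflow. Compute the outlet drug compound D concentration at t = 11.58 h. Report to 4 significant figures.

Species balance: V dC/dt = Q C_in − Q C − k V C.
This is linear with rate a = Q/V + k = 0.187445 h⁻¹.
C_ss = Q C_in/(Q + kV) = 1.27923 g/L; C(t) = C_ss + (C₀ − C_ss) e^(−a t).
C(11.58) = 1.27923 + (-1.27923)·e^(−0.187445·11.58) = 1.27923 + (-1.27923)·0.114108 = 1.13326 g/L.

1.133 g/L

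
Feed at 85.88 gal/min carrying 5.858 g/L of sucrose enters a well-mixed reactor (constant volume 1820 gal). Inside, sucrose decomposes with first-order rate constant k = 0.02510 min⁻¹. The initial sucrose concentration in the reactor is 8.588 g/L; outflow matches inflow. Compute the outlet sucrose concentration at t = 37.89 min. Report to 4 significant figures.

Accumulation = in − out − consumed: V dC/dt = Q C_in − Q C − k V C.
dC/dt = (Q/V) C_in − (Q/V + k) C; effective rate a = Q/V + k = 0.0471868 + 0.02510 = 0.0722868 min⁻¹.
C_ss = Q C_in/(Q + kV) = 3.82394 g/L; C(t) = C_ss + (C₀ − C_ss) e^(−a t).
C(37.89) = 3.82394 + (4.76406)·e^(−0.0722868·37.89) = 3.82394 + (4.76406)·0.0646384 = 4.13188 g/L.

4.132 g/L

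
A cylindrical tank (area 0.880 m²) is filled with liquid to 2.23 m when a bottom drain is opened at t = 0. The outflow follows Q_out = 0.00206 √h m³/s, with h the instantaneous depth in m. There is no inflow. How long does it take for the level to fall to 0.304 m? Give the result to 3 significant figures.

With no inflow, A dh/dt = −0.00206 √h.
This is separable: 2 d(√h)/dt = −0.00206/A, so √h = √h₀ − (0.00206/(2A)) t.
t = 2A(√h₀ − √h)/0.00206 = 2·0.880·(√2.23 − √0.304)/0.00206
  = 1.7600 × (1.4933 − 0.55136) / 0.00206 = 804.78 s.

805 s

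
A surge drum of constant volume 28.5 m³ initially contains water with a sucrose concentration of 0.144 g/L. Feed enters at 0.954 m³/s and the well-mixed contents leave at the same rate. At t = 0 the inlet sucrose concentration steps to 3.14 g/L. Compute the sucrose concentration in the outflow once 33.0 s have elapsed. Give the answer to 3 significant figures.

2.15 g/L

Species balance on the tank: V dC/dt = Q(C_in − C).
Time constant τ = V/Q = 28.5/0.954 = 29.874 s.
C approaches C_in exponentially: C(t) = C_in + (C₀ − C_in) e^(−t/τ).
C(33.0) = 3.14 + (0.144 − 3.14)·e^(−33.0/29.874) = 3.14 + (-2.9960)·0.33133 = 2.1473 g/L.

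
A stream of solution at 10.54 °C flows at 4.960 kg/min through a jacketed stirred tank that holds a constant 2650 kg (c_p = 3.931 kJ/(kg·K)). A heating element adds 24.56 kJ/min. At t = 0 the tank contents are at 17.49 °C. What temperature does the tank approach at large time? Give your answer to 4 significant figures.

M c_p dT/dt = ṁ c_p (T_in − T) + Q̇.
At steady state dT/dt = 0 ⇒ T_ss = T_in + Q̇/(ṁ c_p) = 10.54 + 24.56/(4.960·3.931) = 11.7996 °C.

11.80 °C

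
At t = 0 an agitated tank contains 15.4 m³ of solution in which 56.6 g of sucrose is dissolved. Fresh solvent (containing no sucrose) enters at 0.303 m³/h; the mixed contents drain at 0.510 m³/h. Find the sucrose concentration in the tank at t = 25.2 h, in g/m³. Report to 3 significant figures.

Let m(t) be the amount of sucrose. Volume: V(t) = V₀ + (Q_in − Q_out) t = 15.4 − 0.20700 t; V(25.2) = 10.184 m³.
No sucrose enters, so dm/dt = −Q_out · (m/V).
dm/m = −Q_out dt/(V₀ − 0.20700 t); integrating gives ln(m/m₀) = −(Q_out/(Q_in−Q_out)) ln(V/V₀).
m = m₀ (V₀/V)^(Q_out/(Q_in−Q_out)) = 56.6 × (15.4/10.184)^(-2.4638) = 20.430 g.
C = m/V = 20.430/10.184 = 2.0062 g/m³.

2.01 g/m³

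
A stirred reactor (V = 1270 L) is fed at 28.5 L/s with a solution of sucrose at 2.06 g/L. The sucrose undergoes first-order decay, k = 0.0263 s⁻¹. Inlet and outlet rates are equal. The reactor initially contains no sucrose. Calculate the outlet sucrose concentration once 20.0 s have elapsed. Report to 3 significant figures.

V dC/dt = Q(C_in − C) − k V C.
This is linear with rate a = Q/V + k = 0.048741 s⁻¹.
C_ss = Q C_in/(Q + kV) = 0.94845 g/L; C(t) = C_ss + (C₀ − C_ss) e^(−a t).
C(20.0) = 0.94845 + (-0.94845)·e^(−0.048741·20.0) = 0.94845 + (-0.94845)·0.37726 = 0.59064 g/L.

0.591 g/L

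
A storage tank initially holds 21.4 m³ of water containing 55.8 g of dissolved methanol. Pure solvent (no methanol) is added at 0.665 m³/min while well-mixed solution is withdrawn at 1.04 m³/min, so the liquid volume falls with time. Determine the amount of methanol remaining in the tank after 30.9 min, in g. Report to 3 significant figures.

6.42 g

Let m(t) be the amount of methanol. Volume: V(t) = V₀ + (Q_in − Q_out) t = 21.4 − 0.37500 t; V(30.9) = 9.8125 m³.
Solute balance: dm/dt = 0 − Q_out C = −Q_out m/V(t).
Separate: dm/m = −Q_out dt/V(t) ⇒ ln(m/m₀) = −(Q_out/(Q_in−Q_out)) ln(V/V₀).
m = m₀ (V₀/V)^(Q_out/(Q_in−Q_out)) = 55.8 × (21.4/9.8125)^(-2.7733) = 6.4193 g.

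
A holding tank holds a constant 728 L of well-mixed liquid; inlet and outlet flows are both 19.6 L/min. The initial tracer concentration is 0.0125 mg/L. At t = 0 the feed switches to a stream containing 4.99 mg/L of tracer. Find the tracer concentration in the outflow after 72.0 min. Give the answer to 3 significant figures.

Species balance on the tank: V dC/dt = Q(C_in − C).
Time constant τ = V/Q = 728/19.6 = 37.143 min.
This is linear first-order; C(t) = C_in + (C₀ − C_in) e^(−t/τ).
C(72.0) = 4.99 + (0.0125 − 4.99)·e^(−72.0/37.143) = 4.99 + (-4.9775)·0.14393 = 4.2736 mg/L.

4.27 mg/L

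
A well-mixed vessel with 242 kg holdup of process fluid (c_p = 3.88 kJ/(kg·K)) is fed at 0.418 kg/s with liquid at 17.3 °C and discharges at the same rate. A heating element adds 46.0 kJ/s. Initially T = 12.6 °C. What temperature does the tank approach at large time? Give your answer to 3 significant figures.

Unsteady energy balance on the tank contents: M c_p dT/dt = ṁ c_p (T_in − T) + 46.0.
At steady state dT/dt = 0 ⇒ T_ss = T_in + Q̇/(ṁ c_p) = 17.3 + 46.0/(0.418·3.88) = 45.663 °C.

45.7 °C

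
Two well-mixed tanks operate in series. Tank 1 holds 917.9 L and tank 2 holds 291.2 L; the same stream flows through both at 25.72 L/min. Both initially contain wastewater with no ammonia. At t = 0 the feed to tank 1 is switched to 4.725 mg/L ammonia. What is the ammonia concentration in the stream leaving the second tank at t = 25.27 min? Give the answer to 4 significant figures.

Each tank obeys Vᵢ dCᵢ/dt = Q(Cᵢ₋₁ − Cᵢ), so τᵢ = Vᵢ/Q.
τ₁ = 917.9/25.72 = 35.6882 min; τ₂ = 291.2/25.72 = 11.3219 min.
Tank 1: C₁ = C_in(1 − e^(−t/τ₁)). Tank 2 (τ₁ ≠ τ₂): C₂ = C_in[1 − (τ₁ e^(−t/τ₁) − τ₂ e^(−t/τ₂))/(τ₁ − τ₂)].
At t = 25.27: e^(−t/τ₁) = 0.492590, e^(−t/τ₂) = 0.107319.
C₂ = 4.725·[1 − (35.6882·0.492590 − 11.3219·0.107319)/(24.3663)] = 4.725·0.328391 = 1.55165 mg/L.

1.552 mg/L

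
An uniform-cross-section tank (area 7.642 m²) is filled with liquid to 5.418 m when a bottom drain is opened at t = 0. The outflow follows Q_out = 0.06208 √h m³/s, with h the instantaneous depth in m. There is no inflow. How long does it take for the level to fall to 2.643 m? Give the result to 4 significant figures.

A dh/dt = −Q_out = −0.06208 √h.
Separate and integrate: 2(√h − √h₀) = −(0.06208/A) t.
t = 2A(√h₀ − √h)/0.06208 = 2·7.642·(√5.418 − √2.643)/0.06208
  = 15.2840 × (2.32766 − 1.62573) / 0.06208 = 172.814 s.

172.8 s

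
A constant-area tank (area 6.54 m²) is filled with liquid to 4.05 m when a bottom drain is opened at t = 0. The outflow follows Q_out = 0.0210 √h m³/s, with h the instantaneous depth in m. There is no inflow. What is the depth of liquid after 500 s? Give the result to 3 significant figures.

A dh/dt = −Q_out = −0.0210 √h.
Separate and integrate: 2(√h − √h₀) = −(0.0210/A) t.
√h = √4.05 − 0.0210·500/(2·6.54) = 2.0125 − 0.80275 = 1.2097.
h = 1.2097² = 1.4634 m.

1.46 m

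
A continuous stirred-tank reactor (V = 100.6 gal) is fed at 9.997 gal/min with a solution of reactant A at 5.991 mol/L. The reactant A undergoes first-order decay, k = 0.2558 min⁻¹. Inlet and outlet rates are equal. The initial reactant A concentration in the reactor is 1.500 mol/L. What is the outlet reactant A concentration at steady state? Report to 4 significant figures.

Accumulation = in − out − consumed: V dC/dt = Q C_in − Q C − k V C.
At steady state: 0 = Q C_in − (Q + kV) C_ss, so C_ss = Q C_in/(Q + kV).
C_ss = 9.997·5.991/(9.997 + 0.2558·100.6) = 59.8920/35.7305 = 1.67622 mol/L.

1.676 mol/L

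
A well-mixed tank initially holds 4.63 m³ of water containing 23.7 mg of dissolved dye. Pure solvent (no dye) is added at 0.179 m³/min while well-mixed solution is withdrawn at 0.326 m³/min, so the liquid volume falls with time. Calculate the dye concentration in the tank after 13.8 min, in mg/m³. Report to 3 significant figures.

Let m(t) be the amount of dye. Volume: V(t) = V₀ + (Q_in − Q_out) t = 4.63 − 0.14700 t; V(13.8) = 2.6014 m³.
Species balance (pure solvent in): dm/dt = −Q_out · m/V(t).
Separate: dm/m = −Q_out dt/V(t) ⇒ ln(m/m₀) = −(Q_out/(Q_in−Q_out)) ln(V/V₀).
m = m₀ (V₀/V)^(Q_out/(Q_in−Q_out)) = 23.7 × (4.63/2.6014)^(-2.2177) = 6.5993 mg.
C = m/V = 6.5993/2.6014 = 2.5368 mg/m³.

2.54 mg/m³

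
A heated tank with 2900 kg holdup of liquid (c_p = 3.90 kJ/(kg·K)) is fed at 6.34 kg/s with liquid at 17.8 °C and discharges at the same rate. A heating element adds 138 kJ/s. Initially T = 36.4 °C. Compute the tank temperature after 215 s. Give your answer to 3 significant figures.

31.5 °C

Heat balance on the well-mixed liquid: M c_p dT/dt = ṁ c_p (T_in − T) + 138.
τ = M/ṁ = 457.41 s; T_ss = T_in + Q̇/(ṁ c_p) = 17.8 + 138/(6.34·3.90) = 23.381 °C.
Integrating: T(t) = T_ss + (T₀ − T_ss) e^(−t/τ).
T(215) = 23.381 + (13.019)·e^(−215/457.41) = 23.381 + (13.019)·0.62498 = 31.518 °C.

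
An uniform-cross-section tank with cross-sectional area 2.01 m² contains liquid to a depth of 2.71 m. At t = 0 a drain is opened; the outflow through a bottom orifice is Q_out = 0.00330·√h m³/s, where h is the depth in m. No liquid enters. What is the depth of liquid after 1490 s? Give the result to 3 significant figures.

With no inflow, A dh/dt = −0.00330 √h.
∫ h^(−1/2) dh = −(0.00330/A) ∫ dt, giving 2√h = 2√h₀ − (0.00330/A) t.
√h = √2.71 − 0.00330·1490/(2·2.01) = 1.6462 − 1.2231 = 0.42307.
h = 0.42307² = 0.17899 m.

0.179 m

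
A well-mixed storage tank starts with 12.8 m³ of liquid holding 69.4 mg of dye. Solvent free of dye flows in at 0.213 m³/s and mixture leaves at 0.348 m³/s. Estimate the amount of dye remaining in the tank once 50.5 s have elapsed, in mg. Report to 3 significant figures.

Total volume: dV/dt = Q_in − Q_out = -0.13500 m³/s, so V(t) = 12.8 − 0.13500 t and V(50.5) = 5.9825 m³.
Species balance (pure solvent in): dm/dt = −Q_out · m/V(t).
Separate: dm/m = −Q_out dt/V(t) ⇒ ln(m/m₀) = −(Q_out/(Q_in−Q_out)) ln(V/V₀).
m = m₀ (V₀/V)^(Q_out/(Q_in−Q_out)) = 69.4 × (12.8/5.9825)^(-2.5778) = 9.7690 mg.

9.77 mg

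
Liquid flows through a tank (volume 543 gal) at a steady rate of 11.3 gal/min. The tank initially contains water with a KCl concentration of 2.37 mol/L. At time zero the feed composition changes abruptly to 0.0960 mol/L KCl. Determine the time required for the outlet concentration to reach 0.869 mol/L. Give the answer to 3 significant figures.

Mass balance on the solute (V constant): V dC/dt = Q(C_in − C), so τ = V/Q = 48.053 min.
C(t) = C_in + (C₀ − C_in) e^(−t/τ). Set C = 0.869 and solve for t:
e^(−t/τ) = (C − C_in)/(C₀ − C_in) = (0.869 − 0.0960)/(2.37 − 0.0960) = 0.33993
t = −τ ln(…) = 48.053 × 1.0790 = 51.850 min.

51.9 min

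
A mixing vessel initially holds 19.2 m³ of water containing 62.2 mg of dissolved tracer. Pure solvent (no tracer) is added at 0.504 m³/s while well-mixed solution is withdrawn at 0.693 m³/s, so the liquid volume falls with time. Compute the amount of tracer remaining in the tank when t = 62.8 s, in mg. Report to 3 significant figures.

Total volume: dV/dt = Q_in − Q_out = -0.18900 m³/s, so V(t) = 19.2 − 0.18900 t and V(62.8) = 7.3308 m³.
Solute balance: dm/dt = 0 − Q_out C = −Q_out m/V(t).
Separate: dm/m = −Q_out dt/V(t) ⇒ ln(m/m₀) = −(Q_out/(Q_in−Q_out)) ln(V/V₀).
m = m₀ (V₀/V)^(Q_out/(Q_in−Q_out)) = 62.2 × (19.2/7.3308)^(-3.6667) = 1.8221 mg.

1.82 mg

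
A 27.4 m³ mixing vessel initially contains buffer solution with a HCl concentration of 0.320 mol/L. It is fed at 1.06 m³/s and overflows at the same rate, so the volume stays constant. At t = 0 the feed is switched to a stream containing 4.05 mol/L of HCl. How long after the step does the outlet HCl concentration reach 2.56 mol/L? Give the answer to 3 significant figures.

23.7 s

Mass balance on the solute (V constant): V dC/dt = Q(C_in − C), so τ = V/Q = 25.849 s.
C(t) = C_in + (C₀ − C_in) e^(−t/τ). Set C = 2.56 and solve for t:
e^(−t/τ) = (C − C_in)/(C₀ − C_in) = (2.56 − 4.05)/(0.320 − 4.05) = 0.39946
t = −τ ln(…) = 25.849 × 0.91763 = 23.720 s.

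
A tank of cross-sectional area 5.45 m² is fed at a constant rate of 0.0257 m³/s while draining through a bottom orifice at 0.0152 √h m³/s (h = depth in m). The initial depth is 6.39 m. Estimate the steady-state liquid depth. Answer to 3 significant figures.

Accumulation of liquid (constant cross-section A): A dh/dt = Q_in − 0.0152 √h. At steady state dh/dt = 0:
Q_in = 0.0152 √h_ss ⇒ √h_ss = 0.0257/0.0152 = 1.6908.
h_ss = 1.6908² = 2.8588 m. (Since h₀ = 6.39 m > h_ss, the level will fall toward this value.)

2.86 m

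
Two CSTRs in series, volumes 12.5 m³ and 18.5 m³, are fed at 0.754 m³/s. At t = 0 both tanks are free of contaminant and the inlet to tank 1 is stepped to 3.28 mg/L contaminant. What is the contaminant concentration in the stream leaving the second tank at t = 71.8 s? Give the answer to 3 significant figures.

2.83 mg/L

Each tank obeys Vᵢ dCᵢ/dt = Q(Cᵢ₋₁ − Cᵢ), so τᵢ = Vᵢ/Q.
τ₁ = 12.5/0.754 = 16.578 s; τ₂ = 18.5/0.754 = 24.536 s.
Solving the cascade with C₁(0)=C₂(0)=0 gives C₂(t) = C_in[1 − (τ₁ e^(−t/τ₁) − τ₂ e^(−t/τ₂))/(τ₁ − τ₂)].
At t = 71.8: e^(−t/τ₁) = 0.013155, e^(−t/τ₂) = 0.053593.
C₂ = 3.28·[1 − (16.578·0.013155 − 24.536·0.053593)/(-7.9576)] = 3.28·0.86216 = 2.8279 mg/L.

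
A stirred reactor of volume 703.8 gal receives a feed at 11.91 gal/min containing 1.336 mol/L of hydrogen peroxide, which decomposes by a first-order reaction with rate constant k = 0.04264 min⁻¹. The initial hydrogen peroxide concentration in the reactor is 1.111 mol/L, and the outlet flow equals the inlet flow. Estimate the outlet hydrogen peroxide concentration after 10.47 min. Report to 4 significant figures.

0.7716 mol/L

Accumulation = in − out − consumed: V dC/dt = Q C_in − Q C − k V C.
This is linear with rate a = Q/V + k = 0.0595624 min⁻¹.
C_ss = Q C_in/(Q + kV) = 0.379574 mol/L; C(t) = C_ss + (C₀ − C_ss) e^(−a t).
C(10.47) = 0.379574 + (0.731426)·e^(−0.0595624·10.47) = 0.379574 + (0.731426)·0.536001 = 0.771619 mol/L.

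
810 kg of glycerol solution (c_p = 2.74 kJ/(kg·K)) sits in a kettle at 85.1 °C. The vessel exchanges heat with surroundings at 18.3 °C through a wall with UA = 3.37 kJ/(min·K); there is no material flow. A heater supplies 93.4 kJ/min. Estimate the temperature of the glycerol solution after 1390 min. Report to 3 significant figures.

First-law balance (no shaft work): M c_p dT/dt = −UA(T − T_amb) + Q̇.
dT/dt = (T_ss − T)/τ with T_ss = T_amb + Q̇/UA = 18.3 + 93.4/3.37 = 46.015 °C, τ = M c_p/UA = 810·2.74/3.37 = 658.58 min.
Integrating: T(t) = T_ss + (T₀ − T_ss) e^(−t/τ).
T(1390) = 46.015 + (39.085)·0.12116 = 50.751 °C.

50.8 °C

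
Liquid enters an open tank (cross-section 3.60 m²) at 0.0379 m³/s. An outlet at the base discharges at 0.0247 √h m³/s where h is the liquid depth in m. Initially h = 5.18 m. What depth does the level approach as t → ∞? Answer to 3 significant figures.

2.35 m

Level balance: A dh/dt = 0.0379 − 0.0247 √h. Setting dh/dt = 0:
Q_in = 0.0247 √h_ss ⇒ √h_ss = 0.0379/0.0247 = 1.5344.
h_ss = 1.5344² = 2.3544 m. (Since h₀ = 5.18 m > h_ss, the level will fall toward this value.)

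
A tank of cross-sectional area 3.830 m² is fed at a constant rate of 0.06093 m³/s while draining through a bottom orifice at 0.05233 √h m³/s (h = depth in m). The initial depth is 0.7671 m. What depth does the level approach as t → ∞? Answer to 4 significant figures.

A dh/dt = Q_in − 0.05233 √h. Steady state requires inflow = outflow:
Q_in = 0.05233 √h_ss ⇒ √h_ss = 0.06093/0.05233 = 1.16434.
h_ss = 1.16434² = 1.35569 m. (Since h₀ = 0.7671 m < h_ss, the level will rise toward this value.)

1.356 m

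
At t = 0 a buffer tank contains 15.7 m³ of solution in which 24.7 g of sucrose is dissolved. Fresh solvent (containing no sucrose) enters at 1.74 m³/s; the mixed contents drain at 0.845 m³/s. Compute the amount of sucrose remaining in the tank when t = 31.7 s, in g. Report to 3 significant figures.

Total volume: dV/dt = Q_in − Q_out = 0.89500 m³/s, so V(t) = 15.7 + 0.89500 t and V(31.7) = 44.072 m³.
No sucrose enters, so dm/dt = −Q_out · (m/V).
dm/m = −Q_out dt/(V₀ + 0.89500 t); integrating gives ln(m/m₀) = −(Q_out/(Q_in−Q_out)) ln(V/V₀).
m = m₀ (V₀/V)^(Q_out/(Q_in−Q_out)) = 24.7 × (15.7/44.072)^(0.94413) = 9.3214 g.

9.32 g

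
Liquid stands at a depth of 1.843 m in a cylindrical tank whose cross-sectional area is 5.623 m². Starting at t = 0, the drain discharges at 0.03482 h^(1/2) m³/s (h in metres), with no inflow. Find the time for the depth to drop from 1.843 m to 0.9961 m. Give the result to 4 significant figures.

With no inflow, A dh/dt = −0.03482 √h.
∫ h^(−1/2) dh = −(0.03482/A) ∫ dt, giving 2√h = 2√h₀ − (0.03482/A) t.
t = 2A(√h₀ − √h)/0.03482 = 2·5.623·(√1.843 − √0.9961)/0.03482
  = 11.2460 × (1.35757 − 0.998048) / 0.03482 = 116.117 s.

116.1 s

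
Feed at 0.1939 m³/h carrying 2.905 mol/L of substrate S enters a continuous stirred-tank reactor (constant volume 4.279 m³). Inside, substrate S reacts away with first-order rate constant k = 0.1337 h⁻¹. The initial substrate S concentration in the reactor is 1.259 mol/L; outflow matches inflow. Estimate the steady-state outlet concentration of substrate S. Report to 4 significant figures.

Species balance: V dC/dt = Q C_in − Q C − k V C.
At steady state: 0 = Q C_in − (Q + kV) C_ss, so C_ss = Q C_in/(Q + kV).
C_ss = 0.1939·2.905/(0.1939 + 0.1337·4.279) = 0.563279/0.766002 = 0.735350 mol/L.

0.7353 mol/L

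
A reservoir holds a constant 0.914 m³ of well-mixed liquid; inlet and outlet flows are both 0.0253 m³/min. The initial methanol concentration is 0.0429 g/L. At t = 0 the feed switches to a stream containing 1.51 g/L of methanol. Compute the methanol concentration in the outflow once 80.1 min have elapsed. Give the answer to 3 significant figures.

Accumulation = in − out for the solute gives V dC/dt = Q(C_in − C).
Time constant τ = V/Q = 0.914/0.0253 = 36.126 min.
Integrating: C(t) = C_in + (C₀ − C_in) e^(−t/τ).
C(80.1) = 1.51 + (0.0429 − 1.51)·e^(−80.1/36.126) = 1.51 + (-1.4671)·0.10891 = 1.3502 g/L.

1.35 g/L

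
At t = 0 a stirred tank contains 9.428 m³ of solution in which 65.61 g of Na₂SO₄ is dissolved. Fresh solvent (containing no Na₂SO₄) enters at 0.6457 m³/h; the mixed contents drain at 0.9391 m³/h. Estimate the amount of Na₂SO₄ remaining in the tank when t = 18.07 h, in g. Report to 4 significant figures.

4.660 g

Total volume: dV/dt = Q_in − Q_out = -0.293400 m³/h, so V(t) = 9.428 − 0.293400 t and V(18.07) = 4.12626 m³.
Solute balance: dm/dt = 0 − Q_out C = −Q_out m/V(t).
Separate: dm/m = −Q_out dt/V(t) ⇒ ln(m/m₀) = −(Q_out/(Q_in−Q_out)) ln(V/V₀).
m = m₀ (V₀/V)^(Q_out/(Q_in−Q_out)) = 65.61 × (9.428/4.12626)^(-3.20075) = 4.65951 g.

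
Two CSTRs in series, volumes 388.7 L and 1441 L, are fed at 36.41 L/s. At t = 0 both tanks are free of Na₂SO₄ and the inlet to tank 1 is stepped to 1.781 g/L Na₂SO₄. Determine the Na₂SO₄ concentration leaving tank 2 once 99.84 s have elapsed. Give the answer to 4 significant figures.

Time constants: τᵢ = Vᵢ/Q for each well-mixed tank.
τ₁ = 388.7/36.41 = 10.6756 s; τ₂ = 1441/36.41 = 39.5770 s.
Tank 1: C₁ = C_in(1 − e^(−t/τ₁)). Tank 2 (τ₁ ≠ τ₂): C₂ = C_in[1 − (τ₁ e^(−t/τ₁) − τ₂ e^(−t/τ₂))/(τ₁ − τ₂)].
At t = 99.84: e^(−t/τ₁) = 8.67801e-05, e^(−t/τ₂) = 0.0802447.
C₂ = 1.781·[1 − (10.6756·8.67801e-05 − 39.5770·0.0802447)/(-28.9014)] = 1.781·0.890146 = 1.58535 g/L.

1.585 g/L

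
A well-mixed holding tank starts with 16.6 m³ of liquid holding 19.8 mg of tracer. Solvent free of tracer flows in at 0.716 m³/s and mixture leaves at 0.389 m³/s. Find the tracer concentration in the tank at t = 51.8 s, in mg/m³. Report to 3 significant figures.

Let m(t) be the amount of tracer. Volume: V(t) = V₀ + (Q_in − Q_out) t = 16.6 + 0.32700 t; V(51.8) = 33.539 m³.
Solute balance: dm/dt = 0 − Q_out C = −Q_out m/V(t).
dm/m = −Q_out dt/(V₀ + 0.32700 t); integrating gives ln(m/m₀) = −(Q_out/(Q_in−Q_out)) ln(V/V₀).
m = m₀ (V₀/V)^(Q_out/(Q_in−Q_out)) = 19.8 × (16.6/33.539)^(1.1896) = 8.5766 mg.
C = m/V = 8.5766/33.539 = 0.25572 mg/m³.

0.256 mg/m³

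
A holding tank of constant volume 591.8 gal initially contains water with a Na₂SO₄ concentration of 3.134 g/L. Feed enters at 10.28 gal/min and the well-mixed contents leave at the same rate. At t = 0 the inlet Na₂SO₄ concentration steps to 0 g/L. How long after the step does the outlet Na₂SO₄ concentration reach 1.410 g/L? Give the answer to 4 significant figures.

Species balance on the tank: V dC/dt = Q(C_in − C), so τ = V/Q = 57.5681 min.
C(t) = C_in + (C₀ − C_in) e^(−t/τ). Set C = 1.410 and solve for t:
e^(−t/τ) = (C − C_in)/(C₀ − C_in) = (1.410 − 0)/(3.134 − 0) = 0.449904
t = −τ ln(…) = 57.5681 × 0.798720 = 45.9808 min.

45.98 min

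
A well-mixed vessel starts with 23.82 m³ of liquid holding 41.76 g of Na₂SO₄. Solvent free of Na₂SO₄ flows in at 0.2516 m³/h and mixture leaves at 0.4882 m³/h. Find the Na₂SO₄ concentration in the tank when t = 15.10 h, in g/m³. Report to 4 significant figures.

Let m(t) be the amount of Na₂SO₄. Volume: V(t) = V₀ + (Q_in − Q_out) t = 23.82 − 0.236600 t; V(15.10) = 20.2473 m³.
Species balance (pure solvent in): dm/dt = −Q_out · m/V(t).
Separate: dm/m = −Q_out dt/V(t) ⇒ ln(m/m₀) = −(Q_out/(Q_in−Q_out)) ln(V/V₀).
m = m₀ (V₀/V)^(Q_out/(Q_in−Q_out)) = 41.76 × (23.82/20.2473)^(-2.06340) = 29.8634 g.
C = m/V = 29.8634/20.2473 = 1.47493 g/m³.

1.475 g/m³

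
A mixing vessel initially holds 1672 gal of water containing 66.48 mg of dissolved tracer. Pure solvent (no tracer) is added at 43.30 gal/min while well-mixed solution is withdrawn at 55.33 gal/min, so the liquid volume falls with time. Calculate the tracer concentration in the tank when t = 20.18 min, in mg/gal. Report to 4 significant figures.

0.02261 mg/gal

Total volume: dV/dt = Q_in − Q_out = -12.0300 gal/min, so V(t) = 1672 − 12.0300 t and V(20.18) = 1429.23 gal.
Species balance (pure solvent in): dm/dt = −Q_out · m/V(t).
dm/m = −Q_out dt/(V₀ − 12.0300 t); integrating gives ln(m/m₀) = −(Q_out/(Q_in−Q_out)) ln(V/V₀).
m = m₀ (V₀/V)^(Q_out/(Q_in−Q_out)) = 66.48 × (1672/1429.23)^(-4.59933) = 32.3092 mg.
C = m/V = 32.3092/1429.23 = 0.0226059 mg/gal.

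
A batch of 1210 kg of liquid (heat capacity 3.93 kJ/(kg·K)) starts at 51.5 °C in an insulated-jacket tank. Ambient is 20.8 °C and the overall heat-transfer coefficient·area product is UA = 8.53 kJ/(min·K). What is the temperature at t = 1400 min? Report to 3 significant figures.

23.3 °C

M c_p dT/dt = −UA(T − T_amb).
dT/dt = (T_ss − T)/τ with T_ss = T_amb = 20.800 °C, τ = M c_p/UA = 1210·3.93/8.53 = 557.48 min.
Solution: T(t) = T_ss + (T₀ − T_ss) e^(−t/τ).
T(1400) = 20.800 + (30.700)·0.081162 = 23.292 °C.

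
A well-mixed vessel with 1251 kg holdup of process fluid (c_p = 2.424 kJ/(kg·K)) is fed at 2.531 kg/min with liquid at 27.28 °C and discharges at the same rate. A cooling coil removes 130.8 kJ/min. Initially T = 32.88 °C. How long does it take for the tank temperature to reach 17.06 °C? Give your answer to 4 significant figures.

Unsteady energy balance on the tank contents: M c_p dT/dt = ṁ c_p (T_in − T) − 130.8.
τ = M/ṁ = 494.271 min; T_ss = T_in − Q̇/(ṁ c_p) = 5.96021 °C.
T(t) = T_ss + (T₀ − T_ss) e^(−t/τ). Set T = 17.06:
e^(−t/τ) = (17.06 − 5.96021)/(32.88 − 5.96021) = 0.412328
t = −494.271 · ln(0.412328) = 437.892 min.

437.9 min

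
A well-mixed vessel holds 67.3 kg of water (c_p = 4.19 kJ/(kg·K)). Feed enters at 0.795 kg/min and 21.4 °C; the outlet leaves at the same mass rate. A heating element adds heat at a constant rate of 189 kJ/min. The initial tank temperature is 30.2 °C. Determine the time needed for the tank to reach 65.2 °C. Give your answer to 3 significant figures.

M c_p dT/dt = ṁ c_p (T_in − T) + Q̇.
τ = M/ṁ = 84.654 min; T_ss = T_in + Q̇/(ṁ c_p) = 78.139 °C.
T(t) = T_ss + (T₀ − T_ss) e^(−t/τ). Set T = 65.2:
e^(−t/τ) = (65.2 − 78.139)/(30.2 − 78.139) = 0.26990
t = −84.654 · ln(0.26990) = 110.87 min.

111 min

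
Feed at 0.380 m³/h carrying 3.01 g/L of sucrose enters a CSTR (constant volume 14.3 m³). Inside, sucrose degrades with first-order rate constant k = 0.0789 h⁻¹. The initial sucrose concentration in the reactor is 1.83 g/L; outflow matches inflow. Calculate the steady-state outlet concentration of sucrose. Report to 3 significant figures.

Species balance: V dC/dt = Q C_in − Q C − k V C.
Steady state (dC/dt = 0): C_ss = Q C_in/(Q + kV) = C_in/(1 + kV/Q).
C_ss = 0.380·3.01/(0.380 + 0.0789·14.3) = 1.1438/1.5083 = 0.75835 g/L.

0.758 g/L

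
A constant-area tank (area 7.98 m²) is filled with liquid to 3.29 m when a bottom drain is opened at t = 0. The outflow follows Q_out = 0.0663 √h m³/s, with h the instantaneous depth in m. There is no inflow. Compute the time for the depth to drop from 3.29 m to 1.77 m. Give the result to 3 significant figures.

With no inflow, A dh/dt = −0.0663 √h.
This is separable: 2 d(√h)/dt = −0.0663/A, so √h = √h₀ − (0.0663/(2A)) t.
t = 2A(√h₀ − √h)/0.0663 = 2·7.98·(√3.29 − √1.77)/0.0663
  = 15.960 × (1.8138 − 1.3304) / 0.0663 = 116.37 s.

116 s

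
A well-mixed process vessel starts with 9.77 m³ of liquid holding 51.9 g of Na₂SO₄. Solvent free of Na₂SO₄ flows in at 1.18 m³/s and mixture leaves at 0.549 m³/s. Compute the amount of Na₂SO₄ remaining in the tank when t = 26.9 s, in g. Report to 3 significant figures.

Total volume: dV/dt = Q_in − Q_out = 0.63100 m³/s, so V(t) = 9.77 + 0.63100 t and V(26.9) = 26.744 m³.
Solute balance: dm/dt = 0 − Q_out C = −Q_out m/V(t).
dm/m = −Q_out dt/(V₀ + 0.63100 t); integrating gives ln(m/m₀) = −(Q_out/(Q_in−Q_out)) ln(V/V₀).
m = m₀ (V₀/V)^(Q_out/(Q_in−Q_out)) = 51.9 × (9.77/26.744)^(0.87005) = 21.611 g.

21.6 g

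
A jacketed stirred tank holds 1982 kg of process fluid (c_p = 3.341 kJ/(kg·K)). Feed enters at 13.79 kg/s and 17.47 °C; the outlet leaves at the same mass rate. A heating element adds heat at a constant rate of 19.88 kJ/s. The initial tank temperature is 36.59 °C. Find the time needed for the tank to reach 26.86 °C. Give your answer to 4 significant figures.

M c_p dT/dt = ṁ c_p (T_in − T) + Q̇.
τ = M/ṁ = 143.727 s; T_ss = T_in + Q̇/(ṁ c_p) = 17.9015 °C.
T(t) = T_ss + (T₀ − T_ss) e^(−t/τ). Set T = 26.86:
e^(−t/τ) = (26.86 − 17.9015)/(36.59 − 17.9015) = 0.479359
t = −143.727 · ln(0.479359) = 105.683 s.

105.7 s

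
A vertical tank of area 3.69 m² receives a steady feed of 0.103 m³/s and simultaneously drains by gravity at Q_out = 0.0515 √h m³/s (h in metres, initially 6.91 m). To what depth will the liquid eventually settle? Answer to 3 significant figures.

Level balance: A dh/dt = 0.103 − 0.0515 √h. Setting dh/dt = 0:
Q_in = 0.0515 √h_ss ⇒ √h_ss = 0.103/0.0515 = 2.0000.
h_ss = 2.0000² = 4.0000 m. (Since h₀ = 6.91 m > h_ss, the level will fall toward this value.)

4.00 m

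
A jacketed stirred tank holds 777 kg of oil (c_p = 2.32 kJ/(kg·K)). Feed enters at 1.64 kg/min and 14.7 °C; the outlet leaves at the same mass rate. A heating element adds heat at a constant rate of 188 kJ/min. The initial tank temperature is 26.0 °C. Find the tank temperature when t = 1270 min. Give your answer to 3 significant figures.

Energy balance: M c_p dT/dt = ṁ c_p (T_in − T) + 188.
Rearrange: dT/dt = (T_ss − T)/τ with τ = M/ṁ = 473.78 min and T_ss = T_in + Q̇/(ṁ c_p) = 64.111 °C.
T approaches T_ss exponentially: T(t) = T_ss + (T₀ − T_ss) e^(−t/τ).
T(1270) = 64.111 + (-38.111)·e^(−1270/473.78) = 64.111 + (-38.111)·0.068524 = 61.500 °C.

61.5 °C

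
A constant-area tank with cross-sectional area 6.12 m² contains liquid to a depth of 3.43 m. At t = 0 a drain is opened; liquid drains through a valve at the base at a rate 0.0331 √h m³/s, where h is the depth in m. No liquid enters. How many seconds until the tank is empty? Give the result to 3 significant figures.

A dh/dt = −Q_out = −0.0331 √h.
∫ h^(−1/2) dh = −(0.0331/A) ∫ dt, giving 2√h = 2√h₀ − (0.0331/A) t.
Tank is empty when √h = 0: t_empty = 2A√h₀/0.0331.
t_empty = 2·6.12·√3.43/0.0331 = 12.240·1.8520/0.0331 = 684.86 s.

685 s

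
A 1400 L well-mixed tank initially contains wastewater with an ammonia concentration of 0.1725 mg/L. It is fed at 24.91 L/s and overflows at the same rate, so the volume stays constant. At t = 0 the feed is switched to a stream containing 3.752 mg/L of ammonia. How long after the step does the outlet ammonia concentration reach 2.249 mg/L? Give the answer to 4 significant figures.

48.77 s

Species balance: V dC/dt = Q(C_in − C) ⇒ τ = V/Q = 56.2023 s.
C(t) = C_in + (C₀ − C_in) e^(−t/τ). Set C = 2.249 and solve for t:
e^(−t/τ) = (C − C_in)/(C₀ − C_in) = (2.249 − 3.752)/(0.1725 − 3.752) = 0.419891
t = −τ ln(…) = 56.2023 × 0.867760 = 48.7701 s.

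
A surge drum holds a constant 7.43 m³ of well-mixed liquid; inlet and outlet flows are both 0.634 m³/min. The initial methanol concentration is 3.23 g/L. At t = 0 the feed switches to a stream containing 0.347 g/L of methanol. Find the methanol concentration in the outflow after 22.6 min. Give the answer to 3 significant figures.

Accumulation = in − out for the solute gives V dC/dt = Q(C_in − C).
Time constant τ = V/Q = 7.43/0.634 = 11.719 min.
This is linear first-order; C(t) = C_in + (C₀ − C_in) e^(−t/τ).
C(22.6) = 0.347 + (3.23 − 0.347)·e^(−22.6/11.719) = 0.347 + (2.8830)·0.14537 = 0.76611 g/L.

0.766 g/L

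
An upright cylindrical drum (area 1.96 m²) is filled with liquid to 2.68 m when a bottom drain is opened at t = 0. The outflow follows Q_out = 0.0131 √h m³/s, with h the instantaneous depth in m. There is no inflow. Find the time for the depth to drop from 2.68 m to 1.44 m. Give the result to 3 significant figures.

With no inflow, A dh/dt = −0.0131 √h.
Separate and integrate: 2(√h − √h₀) = −(0.0131/A) t.
t = 2A(√h₀ − √h)/0.0131 = 2·1.96·(√2.68 − √1.44)/0.0131
  = 3.9200 × (1.6371 − 1.2000) / 0.0131 = 130.79 s.

131 s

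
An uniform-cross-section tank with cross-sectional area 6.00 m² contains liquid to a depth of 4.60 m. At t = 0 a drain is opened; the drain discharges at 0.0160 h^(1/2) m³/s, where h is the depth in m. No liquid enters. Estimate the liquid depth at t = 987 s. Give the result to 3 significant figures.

0.687 m

A dh/dt = −Q_out = −0.0160 √h.
Separate and integrate: 2(√h − √h₀) = −(0.0160/A) t.
√h = √4.60 − 0.0160·987/(2·6.00) = 2.1448 − 1.3160 = 0.82876.
h = 0.82876² = 0.68684 m.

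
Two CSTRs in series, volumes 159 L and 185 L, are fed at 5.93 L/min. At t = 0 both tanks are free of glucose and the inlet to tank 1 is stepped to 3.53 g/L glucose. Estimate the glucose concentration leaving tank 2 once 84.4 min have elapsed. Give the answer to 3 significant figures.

Species balance on tank i: dCᵢ/dt = (Cᵢ₋₁ − Cᵢ)/τᵢ with τᵢ = Vᵢ/Q.
τ₁ = 159/5.93 = 26.813 min; τ₂ = 185/5.93 = 31.197 min.
Solving the cascade with C₁(0)=C₂(0)=0 gives C₂(t) = C_in[1 − (τ₁ e^(−t/τ₁) − τ₂ e^(−t/τ₂))/(τ₁ − τ₂)].
At t = 84.4: e^(−t/τ₁) = 0.042949, e^(−t/τ₂) = 0.066846.
C₂ = 3.53·[1 − (26.813·0.042949 − 31.197·0.066846)/(-4.3845)] = 3.53·0.78701 = 2.7782 g/L.

2.78 g/L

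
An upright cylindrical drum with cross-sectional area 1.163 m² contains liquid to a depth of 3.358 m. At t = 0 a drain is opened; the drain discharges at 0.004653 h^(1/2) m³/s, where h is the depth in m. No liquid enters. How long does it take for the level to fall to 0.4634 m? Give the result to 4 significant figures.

With no inflow, A dh/dt = −0.004653 √h.
∫ h^(−1/2) dh = −(0.004653/A) ∫ dt, giving 2√h = 2√h₀ − (0.004653/A) t.
t = 2A(√h₀ − √h)/0.004653 = 2·1.163·(√3.358 − √0.4634)/0.004653
  = 2.32600 × (1.83248 − 0.680735) / 0.004653 = 575.751 s.

575.8 s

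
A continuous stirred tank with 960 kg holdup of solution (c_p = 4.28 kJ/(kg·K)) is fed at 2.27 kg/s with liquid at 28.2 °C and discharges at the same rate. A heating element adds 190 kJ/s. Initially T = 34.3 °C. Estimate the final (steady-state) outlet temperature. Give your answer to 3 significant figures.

Energy balance: M c_p dT/dt = ṁ c_p (T_in − T) + 190.
At steady state dT/dt = 0 ⇒ T_ss = T_in + Q̇/(ṁ c_p) = 28.2 + 190/(2.27·4.28) = 47.756 °C.

47.8 °C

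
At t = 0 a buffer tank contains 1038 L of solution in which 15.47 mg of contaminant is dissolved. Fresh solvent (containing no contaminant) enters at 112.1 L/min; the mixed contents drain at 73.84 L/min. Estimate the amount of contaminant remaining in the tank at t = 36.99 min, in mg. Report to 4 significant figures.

Total volume: dV/dt = Q_in − Q_out = 38.2600 L/min, so V(t) = 1038 + 38.2600 t and V(36.99) = 2453.24 L.
Solute balance: dm/dt = 0 − Q_out C = −Q_out m/V(t).
dm/m = −Q_out dt/(V₀ + 38.2600 t); integrating gives ln(m/m₀) = −(Q_out/(Q_in−Q_out)) ln(V/V₀).
m = m₀ (V₀/V)^(Q_out/(Q_in−Q_out)) = 15.47 × (1038/2453.24)^(1.92995) = 2.94152 mg.

2.942 mg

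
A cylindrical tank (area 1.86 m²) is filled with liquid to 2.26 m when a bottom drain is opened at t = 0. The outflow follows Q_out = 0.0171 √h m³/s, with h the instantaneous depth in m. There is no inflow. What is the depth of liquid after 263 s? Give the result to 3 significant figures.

0.0867 m

A dh/dt = −Q_out = −0.0171 √h.
Separate and integrate: 2(√h − √h₀) = −(0.0171/A) t.
√h = √2.26 − 0.0171·263/(2·1.86) = 1.5033 − 1.2090 = 0.29438.
h = 0.29438² = 0.086658 m.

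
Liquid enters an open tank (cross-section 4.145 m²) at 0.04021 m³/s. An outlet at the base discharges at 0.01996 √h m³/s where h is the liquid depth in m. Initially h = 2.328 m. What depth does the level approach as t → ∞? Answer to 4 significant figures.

4.058 m

A dh/dt = Q_in − 0.01996 √h. Steady state requires inflow = outflow:
Q_in = 0.01996 √h_ss ⇒ √h_ss = 0.04021/0.01996 = 2.01453.
h_ss = 2.01453² = 4.05833 m. (Since h₀ = 2.328 m < h_ss, the level will rise toward this value.)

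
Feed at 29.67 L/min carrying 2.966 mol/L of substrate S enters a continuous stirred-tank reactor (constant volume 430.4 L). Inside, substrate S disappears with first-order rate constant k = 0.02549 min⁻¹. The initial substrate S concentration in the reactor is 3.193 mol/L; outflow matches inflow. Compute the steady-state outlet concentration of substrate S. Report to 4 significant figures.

V dC/dt = Q(C_in − C) − k V C.
At steady state: 0 = Q C_in − (Q + kV) C_ss, so C_ss = Q C_in/(Q + kV).
C_ss = 29.67·2.966/(29.67 + 0.02549·430.4) = 88.0012/40.6409 = 2.16534 mol/L.

2.165 mol/L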